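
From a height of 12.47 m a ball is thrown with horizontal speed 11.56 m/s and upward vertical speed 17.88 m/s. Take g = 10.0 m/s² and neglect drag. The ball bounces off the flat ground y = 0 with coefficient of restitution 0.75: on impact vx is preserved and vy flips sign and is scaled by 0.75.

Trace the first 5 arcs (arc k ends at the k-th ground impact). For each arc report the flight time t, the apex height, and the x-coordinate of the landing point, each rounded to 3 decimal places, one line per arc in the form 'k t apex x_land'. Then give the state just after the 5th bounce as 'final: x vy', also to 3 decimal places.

Arc 1: start y=12.470, vy=17.880 → t=4.174, apex=28.455, x_land=48.246, impact vy=-23.856
  bounce: vy ← 0.75·23.856 = 17.892
Arc 2: start y=0.000, vy=17.892 → t=3.578, apex=16.006, x_land=89.612, impact vy=-17.892
  bounce: vy ← 0.75·17.892 = 13.419
Arc 3: start y=0.000, vy=13.419 → t=2.684, apex=9.003, x_land=120.637, impact vy=-13.419
  bounce: vy ← 0.75·13.419 = 10.064
Arc 4: start y=0.000, vy=10.064 → t=2.013, apex=5.064, x_land=143.905, impact vy=-10.064
  bounce: vy ← 0.75·10.064 = 7.548
Arc 5: start y=0.000, vy=7.548 → t=1.510, apex=2.849, x_land=161.356, impact vy=-7.548
  bounce: vy ← 0.75·7.548 = 5.661

1 4.174 28.455 48.246
2 3.578 16.006 89.612
3 2.684 9.003 120.637
4 2.013 5.064 143.905
5 1.510 2.849 161.356
final: 161.356 5.661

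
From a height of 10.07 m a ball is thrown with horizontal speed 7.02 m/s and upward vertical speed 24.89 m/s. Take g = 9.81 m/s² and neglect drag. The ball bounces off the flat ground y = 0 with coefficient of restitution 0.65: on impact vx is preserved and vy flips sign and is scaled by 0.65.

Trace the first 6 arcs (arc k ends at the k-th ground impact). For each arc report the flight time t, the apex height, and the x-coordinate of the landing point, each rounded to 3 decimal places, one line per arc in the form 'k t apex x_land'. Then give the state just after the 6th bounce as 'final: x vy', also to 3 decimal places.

Arc 1: start y=10.070, vy=24.890 → t=5.451, apex=41.646, x_land=38.266, impact vy=-28.585
  bounce: vy ← 0.65·28.585 = 18.580
Arc 2: start y=0.000, vy=18.580 → t=3.788, apex=17.595, x_land=64.858, impact vy=-18.580
  bounce: vy ← 0.65·18.580 = 12.077
Arc 3: start y=0.000, vy=12.077 → t=2.462, apex=7.434, x_land=82.143, impact vy=-12.077
  bounce: vy ← 0.65·12.077 = 7.850
Arc 4: start y=0.000, vy=7.850 → t=1.600, apex=3.141, x_land=93.377, impact vy=-7.850
  bounce: vy ← 0.65·7.850 = 5.103
Arc 5: start y=0.000, vy=5.103 → t=1.040, apex=1.327, x_land=100.680, impact vy=-5.103
  bounce: vy ← 0.65·5.103 = 3.317
Arc 6: start y=0.000, vy=3.317 → t=0.676, apex=0.561, x_land=105.427, impact vy=-3.317
  bounce: vy ← 0.65·3.317 = 2.156

1 5.451 41.646 38.266
2 3.788 17.595 64.858
3 2.462 7.434 82.143
4 1.600 3.141 93.377
5 1.040 1.327 100.680
6 0.676 0.561 105.427
final: 105.427 2.156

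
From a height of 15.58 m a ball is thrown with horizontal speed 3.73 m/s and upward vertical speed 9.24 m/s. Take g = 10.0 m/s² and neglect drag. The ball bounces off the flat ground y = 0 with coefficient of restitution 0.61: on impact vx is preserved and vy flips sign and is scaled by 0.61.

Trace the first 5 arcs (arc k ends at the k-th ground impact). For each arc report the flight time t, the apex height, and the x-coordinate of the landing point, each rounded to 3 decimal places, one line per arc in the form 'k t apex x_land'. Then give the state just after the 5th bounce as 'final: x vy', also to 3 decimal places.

1 2.916 19.849 10.878
2 2.431 7.386 19.945
3 1.483 2.748 25.476
4 0.904 1.023 28.849
5 0.552 0.381 30.907
final: 30.907 1.683

Arc 1: start y=15.580, vy=9.240 → t=2.916, apex=19.849, x_land=10.878, impact vy=-19.924
  bounce: vy ← 0.61·19.924 = 12.154
Arc 2: start y=0.000, vy=12.154 → t=2.431, apex=7.386, x_land=19.945, impact vy=-12.154
  bounce: vy ← 0.61·12.154 = 7.414
Arc 3: start y=0.000, vy=7.414 → t=1.483, apex=2.748, x_land=25.476, impact vy=-7.414
  bounce: vy ← 0.61·7.414 = 4.522
Arc 4: start y=0.000, vy=4.522 → t=0.904, apex=1.023, x_land=28.849, impact vy=-4.522
  bounce: vy ← 0.61·4.522 = 2.759
Arc 5: start y=0.000, vy=2.759 → t=0.552, apex=0.381, x_land=30.907, impact vy=-2.759
  bounce: vy ← 0.61·2.759 = 1.683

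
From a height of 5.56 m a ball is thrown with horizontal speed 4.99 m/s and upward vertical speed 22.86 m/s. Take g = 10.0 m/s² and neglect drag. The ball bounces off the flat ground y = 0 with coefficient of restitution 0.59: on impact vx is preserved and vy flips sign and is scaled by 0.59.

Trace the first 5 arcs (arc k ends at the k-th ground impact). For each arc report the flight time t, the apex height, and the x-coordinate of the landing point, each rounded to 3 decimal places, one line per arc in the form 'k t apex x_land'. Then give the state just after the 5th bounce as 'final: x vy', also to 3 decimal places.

Arc 1: start y=5.560, vy=22.860 → t=4.803, apex=31.689, x_land=23.969, impact vy=-25.175
  bounce: vy ← 0.59·25.175 = 14.853
Arc 2: start y=0.000, vy=14.853 → t=2.971, apex=11.031, x_land=38.793, impact vy=-14.853
  bounce: vy ← 0.59·14.853 = 8.763
Arc 3: start y=0.000, vy=8.763 → t=1.753, apex=3.840, x_land=47.539, impact vy=-8.763
  bounce: vy ← 0.59·8.763 = 5.170
Arc 4: start y=0.000, vy=5.170 → t=1.034, apex=1.337, x_land=52.699, impact vy=-5.170
  bounce: vy ← 0.59·5.170 = 3.051
Arc 5: start y=0.000, vy=3.051 → t=0.610, apex=0.465, x_land=55.743, impact vy=-3.051
  bounce: vy ← 0.59·3.051 = 1.800

1 4.803 31.689 23.969
2 2.971 11.031 38.793
3 1.753 3.840 47.539
4 1.034 1.337 52.699
5 0.610 0.465 55.743
final: 55.743 1.800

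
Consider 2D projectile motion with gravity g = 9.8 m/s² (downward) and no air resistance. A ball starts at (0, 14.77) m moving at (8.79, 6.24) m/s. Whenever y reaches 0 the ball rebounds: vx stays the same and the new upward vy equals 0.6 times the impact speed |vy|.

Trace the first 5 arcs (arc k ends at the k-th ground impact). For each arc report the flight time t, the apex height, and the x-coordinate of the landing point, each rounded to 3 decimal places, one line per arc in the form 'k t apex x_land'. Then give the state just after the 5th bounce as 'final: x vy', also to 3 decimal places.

Arc 1: start y=14.770, vy=6.240 → t=2.486, apex=16.757, x_land=21.852, impact vy=-18.123
  bounce: vy ← 0.6·18.123 = 10.874
Arc 2: start y=0.000, vy=10.874 → t=2.219, apex=6.032, x_land=41.358, impact vy=-10.874
  bounce: vy ← 0.6·10.874 = 6.524
Arc 3: start y=0.000, vy=6.524 → t=1.331, apex=2.172, x_land=53.061, impact vy=-6.524
  bounce: vy ← 0.6·6.524 = 3.914
Arc 4: start y=0.000, vy=3.914 → t=0.799, apex=0.782, x_land=60.083, impact vy=-3.914
  bounce: vy ← 0.6·3.914 = 2.349
Arc 5: start y=0.000, vy=2.349 → t=0.479, apex=0.281, x_land=64.297, impact vy=-2.349
  bounce: vy ← 0.6·2.349 = 1.409

1 2.486 16.757 21.852
2 2.219 6.032 41.358
3 1.331 2.172 53.061
4 0.799 0.782 60.083
5 0.479 0.281 64.297
final: 64.297 1.409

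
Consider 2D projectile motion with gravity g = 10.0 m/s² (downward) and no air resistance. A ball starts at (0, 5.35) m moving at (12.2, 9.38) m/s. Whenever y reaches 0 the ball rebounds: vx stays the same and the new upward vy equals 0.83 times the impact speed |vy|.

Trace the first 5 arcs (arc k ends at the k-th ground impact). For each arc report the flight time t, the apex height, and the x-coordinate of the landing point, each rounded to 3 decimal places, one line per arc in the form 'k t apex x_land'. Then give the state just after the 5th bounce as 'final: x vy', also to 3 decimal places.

Arc 1: start y=5.350, vy=9.380 → t=2.334, apex=9.749, x_land=28.479, impact vy=-13.964
  bounce: vy ← 0.83·13.964 = 11.590
Arc 2: start y=0.000, vy=11.590 → t=2.318, apex=6.716, x_land=56.759, impact vy=-11.590
  bounce: vy ← 0.83·11.590 = 9.620
Arc 3: start y=0.000, vy=9.620 → t=1.924, apex=4.627, x_land=80.230, impact vy=-9.620
  bounce: vy ← 0.83·9.620 = 7.984
Arc 4: start y=0.000, vy=7.984 → t=1.597, apex=3.187, x_land=99.712, impact vy=-7.984
  bounce: vy ← 0.83·7.984 = 6.627
Arc 5: start y=0.000, vy=6.627 → t=1.325, apex=2.196, x_land=115.882, impact vy=-6.627
  bounce: vy ← 0.83·6.627 = 5.500

1 2.334 9.749 28.479
2 2.318 6.716 56.759
3 1.924 4.627 80.230
4 1.597 3.187 99.712
5 1.325 2.196 115.882
final: 115.882 5.500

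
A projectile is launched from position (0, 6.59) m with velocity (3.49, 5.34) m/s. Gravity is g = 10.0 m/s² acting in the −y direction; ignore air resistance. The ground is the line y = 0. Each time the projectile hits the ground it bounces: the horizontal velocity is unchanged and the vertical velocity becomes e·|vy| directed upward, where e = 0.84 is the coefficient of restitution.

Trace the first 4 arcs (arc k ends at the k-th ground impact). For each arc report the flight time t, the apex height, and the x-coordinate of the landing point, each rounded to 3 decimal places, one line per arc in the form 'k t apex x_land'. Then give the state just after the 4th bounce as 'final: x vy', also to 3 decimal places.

Arc 1: start y=6.590, vy=5.340 → t=1.800, apex=8.016, x_land=6.283, impact vy=-12.662
  bounce: vy ← 0.84·12.662 = 10.636
Arc 2: start y=0.000, vy=10.636 → t=2.127, apex=5.656, x_land=13.706, impact vy=-10.636
  bounce: vy ← 0.84·10.636 = 8.934
Arc 3: start y=0.000, vy=8.934 → t=1.787, apex=3.991, x_land=19.942, impact vy=-8.934
  bounce: vy ← 0.84·8.934 = 7.505
Arc 4: start y=0.000, vy=7.505 → t=1.501, apex=2.816, x_land=25.180, impact vy=-7.505
  bounce: vy ← 0.84·7.505 = 6.304

1 1.800 8.016 6.283
2 2.127 5.656 13.706
3 1.787 3.991 19.942
4 1.501 2.816 25.180
final: 25.180 6.304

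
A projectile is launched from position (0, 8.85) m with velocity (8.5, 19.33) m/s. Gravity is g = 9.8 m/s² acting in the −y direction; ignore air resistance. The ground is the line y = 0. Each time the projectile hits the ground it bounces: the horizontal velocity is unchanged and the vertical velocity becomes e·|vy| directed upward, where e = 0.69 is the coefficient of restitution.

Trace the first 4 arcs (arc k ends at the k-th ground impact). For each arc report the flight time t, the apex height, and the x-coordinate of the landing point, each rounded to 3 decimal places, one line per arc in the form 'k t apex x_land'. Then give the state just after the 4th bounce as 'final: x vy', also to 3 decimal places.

Arc 1: start y=8.850, vy=19.330 → t=4.359, apex=27.914, x_land=37.053, impact vy=-23.390
  bounce: vy ← 0.69·23.390 = 16.139
Arc 2: start y=0.000, vy=16.139 → t=3.294, apex=13.290, x_land=65.050, impact vy=-16.139
  bounce: vy ← 0.69·16.139 = 11.136
Arc 3: start y=0.000, vy=11.136 → t=2.273, apex=6.327, x_land=84.368, impact vy=-11.136
  bounce: vy ← 0.69·11.136 = 7.684
Arc 4: start y=0.000, vy=7.684 → t=1.568, apex=3.012, x_land=97.697, impact vy=-7.684
  bounce: vy ← 0.69·7.684 = 5.302

1 4.359 27.914 37.053
2 3.294 13.290 65.050
3 2.273 6.327 84.368
4 1.568 3.012 97.697
final: 97.697 5.302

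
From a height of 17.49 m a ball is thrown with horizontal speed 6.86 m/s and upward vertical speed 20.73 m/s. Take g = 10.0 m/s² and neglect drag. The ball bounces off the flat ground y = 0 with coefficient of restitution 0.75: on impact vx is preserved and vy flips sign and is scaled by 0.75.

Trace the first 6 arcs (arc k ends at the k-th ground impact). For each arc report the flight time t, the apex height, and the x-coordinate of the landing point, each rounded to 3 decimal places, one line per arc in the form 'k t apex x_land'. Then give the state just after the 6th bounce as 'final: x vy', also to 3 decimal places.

Arc 1: start y=17.490, vy=20.730 → t=4.865, apex=38.977, x_land=33.374, impact vy=-27.920
  bounce: vy ← 0.75·27.920 = 20.940
Arc 2: start y=0.000, vy=20.940 → t=4.188, apex=21.924, x_land=62.104, impact vy=-20.940
  bounce: vy ← 0.75·20.940 = 15.705
Arc 3: start y=0.000, vy=15.705 → t=3.141, apex=12.332, x_land=83.651, impact vy=-15.705
  bounce: vy ← 0.75·15.705 = 11.779
Arc 4: start y=0.000, vy=11.779 → t=2.356, apex=6.937, x_land=99.812, impact vy=-11.779
  bounce: vy ← 0.75·11.779 = 8.834
Arc 5: start y=0.000, vy=8.834 → t=1.767, apex=3.902, x_land=111.932, impact vy=-8.834
  bounce: vy ← 0.75·8.834 = 6.626
Arc 6: start y=0.000, vy=6.626 → t=1.325, apex=2.195, x_land=121.022, impact vy=-6.626
  bounce: vy ← 0.75·6.626 = 4.969

1 4.865 38.977 33.374
2 4.188 21.924 62.104
3 3.141 12.332 83.651
4 2.356 6.937 99.812
5 1.767 3.902 111.932
6 1.325 2.195 121.022
final: 121.022 4.969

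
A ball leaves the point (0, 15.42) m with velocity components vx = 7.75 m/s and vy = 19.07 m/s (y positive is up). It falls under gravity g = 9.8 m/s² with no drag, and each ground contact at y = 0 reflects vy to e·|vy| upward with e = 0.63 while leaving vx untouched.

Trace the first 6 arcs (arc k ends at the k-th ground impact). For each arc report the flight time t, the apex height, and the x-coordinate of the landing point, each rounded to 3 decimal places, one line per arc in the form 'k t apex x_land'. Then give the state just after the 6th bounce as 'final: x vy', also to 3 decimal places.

1 4.579 33.974 35.488
2 3.318 13.484 61.201
3 2.090 5.352 77.400
4 1.317 2.124 87.605
5 0.830 0.843 94.035
6 0.523 0.335 98.085
final: 98.085 1.613

Arc 1: start y=15.420, vy=19.070 → t=4.579, apex=33.974, x_land=35.488, impact vy=-25.805
  bounce: vy ← 0.63·25.805 = 16.257
Arc 2: start y=0.000, vy=16.257 → t=3.318, apex=13.484, x_land=61.201, impact vy=-16.257
  bounce: vy ← 0.63·16.257 = 10.242
Arc 3: start y=0.000, vy=10.242 → t=2.090, apex=5.352, x_land=77.400, impact vy=-10.242
  bounce: vy ← 0.63·10.242 = 6.452
Arc 4: start y=0.000, vy=6.452 → t=1.317, apex=2.124, x_land=87.605, impact vy=-6.452
  bounce: vy ← 0.63·6.452 = 4.065
Arc 5: start y=0.000, vy=4.065 → t=0.830, apex=0.843, x_land=94.035, impact vy=-4.065
  bounce: vy ← 0.63·4.065 = 2.561
Arc 6: start y=0.000, vy=2.561 → t=0.523, apex=0.335, x_land=98.085, impact vy=-2.561
  bounce: vy ← 0.63·2.561 = 1.613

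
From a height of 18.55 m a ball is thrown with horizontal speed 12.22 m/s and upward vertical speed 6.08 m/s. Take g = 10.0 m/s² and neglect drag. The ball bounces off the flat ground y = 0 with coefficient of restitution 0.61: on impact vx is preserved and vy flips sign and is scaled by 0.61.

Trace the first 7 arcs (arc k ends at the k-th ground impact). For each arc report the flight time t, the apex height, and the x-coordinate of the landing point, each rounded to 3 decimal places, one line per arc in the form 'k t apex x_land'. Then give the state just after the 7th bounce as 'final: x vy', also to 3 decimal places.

1 2.628 20.398 32.112
2 2.464 7.590 62.224
3 1.503 2.824 80.593
4 0.917 1.051 91.797
5 0.559 0.391 98.632
6 0.341 0.146 102.802
7 0.208 0.054 105.345
final: 105.345 0.635

Arc 1: start y=18.550, vy=6.080 → t=2.628, apex=20.398, x_land=32.112, impact vy=-20.198
  bounce: vy ← 0.61·20.198 = 12.321
Arc 2: start y=0.000, vy=12.321 → t=2.464, apex=7.590, x_land=62.224, impact vy=-12.321
  bounce: vy ← 0.61·12.321 = 7.516
Arc 3: start y=0.000, vy=7.516 → t=1.503, apex=2.824, x_land=80.593, impact vy=-7.516
  bounce: vy ← 0.61·7.516 = 4.585
Arc 4: start y=0.000, vy=4.585 → t=0.917, apex=1.051, x_land=91.797, impact vy=-4.585
  bounce: vy ← 0.61·4.585 = 2.797
Arc 5: start y=0.000, vy=2.797 → t=0.559, apex=0.391, x_land=98.632, impact vy=-2.797
  bounce: vy ← 0.61·2.797 = 1.706
Arc 6: start y=0.000, vy=1.706 → t=0.341, apex=0.146, x_land=102.802, impact vy=-1.706
  bounce: vy ← 0.61·1.706 = 1.041
Arc 7: start y=0.000, vy=1.041 → t=0.208, apex=0.054, x_land=105.345, impact vy=-1.041
  bounce: vy ← 0.61·1.041 = 0.635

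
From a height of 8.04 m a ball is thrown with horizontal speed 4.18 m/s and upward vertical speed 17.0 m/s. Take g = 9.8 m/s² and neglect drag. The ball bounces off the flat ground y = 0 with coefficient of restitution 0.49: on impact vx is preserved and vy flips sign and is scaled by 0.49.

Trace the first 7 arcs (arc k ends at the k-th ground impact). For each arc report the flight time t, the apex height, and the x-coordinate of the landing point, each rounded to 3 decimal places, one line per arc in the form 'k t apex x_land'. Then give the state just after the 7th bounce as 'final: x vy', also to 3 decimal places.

Arc 1: start y=8.040, vy=17.000 → t=3.891, apex=22.785, x_land=16.265, impact vy=-21.133
  bounce: vy ← 0.49·21.133 = 10.355
Arc 2: start y=0.000, vy=10.355 → t=2.113, apex=5.471, x_land=25.098, impact vy=-10.355
  bounce: vy ← 0.49·10.355 = 5.074
Arc 3: start y=0.000, vy=5.074 → t=1.035, apex=1.314, x_land=29.426, impact vy=-5.074
  bounce: vy ← 0.49·5.074 = 2.486
Arc 4: start y=0.000, vy=2.486 → t=0.507, apex=0.315, x_land=31.547, impact vy=-2.486
  bounce: vy ← 0.49·2.486 = 1.218
Arc 5: start y=0.000, vy=1.218 → t=0.249, apex=0.076, x_land=32.587, impact vy=-1.218
  bounce: vy ← 0.49·1.218 = 0.597
Arc 6: start y=0.000, vy=0.597 → t=0.122, apex=0.018, x_land=33.096, impact vy=-0.597
  bounce: vy ← 0.49·0.597 = 0.293
Arc 7: start y=0.000, vy=0.293 → t=0.060, apex=0.004, x_land=33.345, impact vy=-0.293
  bounce: vy ← 0.49·0.293 = 0.143

1 3.891 22.785 16.265
2 2.113 5.471 25.098
3 1.035 1.314 29.426
4 0.507 0.315 31.547
5 0.249 0.076 32.587
6 0.122 0.018 33.096
7 0.060 0.004 33.345
final: 33.345 0.143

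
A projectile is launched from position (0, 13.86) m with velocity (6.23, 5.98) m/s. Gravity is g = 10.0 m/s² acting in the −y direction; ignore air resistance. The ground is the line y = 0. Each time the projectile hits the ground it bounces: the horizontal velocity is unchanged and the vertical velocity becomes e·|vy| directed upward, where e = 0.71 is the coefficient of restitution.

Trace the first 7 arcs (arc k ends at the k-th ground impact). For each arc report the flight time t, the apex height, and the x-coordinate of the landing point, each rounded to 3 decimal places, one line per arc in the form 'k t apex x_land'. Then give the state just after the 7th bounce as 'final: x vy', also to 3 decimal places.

Arc 1: start y=13.860, vy=5.980 → t=2.367, apex=15.648, x_land=14.747, impact vy=-17.691
  bounce: vy ← 0.71·17.691 = 12.560
Arc 2: start y=0.000, vy=12.560 → t=2.512, apex=7.888, x_land=30.397, impact vy=-12.560
  bounce: vy ← 0.71·12.560 = 8.918
Arc 3: start y=0.000, vy=8.918 → t=1.784, apex=3.976, x_land=41.509, impact vy=-8.918
  bounce: vy ← 0.71·8.918 = 6.332
Arc 4: start y=0.000, vy=6.332 → t=1.266, apex=2.005, x_land=49.398, impact vy=-6.332
  bounce: vy ← 0.71·6.332 = 4.496
Arc 5: start y=0.000, vy=4.496 → t=0.899, apex=1.010, x_land=54.999, impact vy=-4.496
  bounce: vy ← 0.71·4.496 = 3.192
Arc 6: start y=0.000, vy=3.192 → t=0.638, apex=0.509, x_land=58.976, impact vy=-3.192
  bounce: vy ← 0.71·3.192 = 2.266
Arc 7: start y=0.000, vy=2.266 → t=0.453, apex=0.257, x_land=61.800, impact vy=-2.266
  bounce: vy ← 0.71·2.266 = 1.609

1 2.367 15.648 14.747
2 2.512 7.888 30.397
3 1.784 3.976 41.509
4 1.266 2.005 49.398
5 0.899 1.010 54.999
6 0.638 0.509 58.976
7 0.453 0.257 61.800
final: 61.800 1.609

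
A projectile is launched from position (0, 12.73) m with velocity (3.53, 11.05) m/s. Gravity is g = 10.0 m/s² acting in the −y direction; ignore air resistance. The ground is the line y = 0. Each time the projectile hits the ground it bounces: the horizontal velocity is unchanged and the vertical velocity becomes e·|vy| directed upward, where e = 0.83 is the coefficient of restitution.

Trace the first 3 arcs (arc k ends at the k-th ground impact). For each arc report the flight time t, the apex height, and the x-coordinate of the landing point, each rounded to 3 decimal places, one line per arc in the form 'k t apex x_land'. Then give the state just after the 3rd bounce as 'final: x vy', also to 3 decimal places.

Arc 1: start y=12.730, vy=11.050 → t=3.046, apex=18.835, x_land=10.752, impact vy=-19.409
  bounce: vy ← 0.83·19.409 = 16.109
Arc 2: start y=0.000, vy=16.109 → t=3.222, apex=12.976, x_land=22.125, impact vy=-16.109
  bounce: vy ← 0.83·16.109 = 13.371
Arc 3: start y=0.000, vy=13.371 → t=2.674, apex=8.939, x_land=31.565, impact vy=-13.371
  bounce: vy ← 0.83·13.371 = 11.098

1 3.046 18.835 10.752
2 3.222 12.976 22.125
3 2.674 8.939 31.565
final: 31.565 11.098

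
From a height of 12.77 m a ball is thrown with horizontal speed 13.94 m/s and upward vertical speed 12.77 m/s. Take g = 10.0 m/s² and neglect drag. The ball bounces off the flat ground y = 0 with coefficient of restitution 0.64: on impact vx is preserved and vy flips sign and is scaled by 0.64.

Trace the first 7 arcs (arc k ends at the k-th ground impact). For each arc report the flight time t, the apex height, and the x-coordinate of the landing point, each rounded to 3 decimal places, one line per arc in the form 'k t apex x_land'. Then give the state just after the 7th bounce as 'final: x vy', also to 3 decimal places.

Arc 1: start y=12.770, vy=12.770 → t=3.323, apex=20.924, x_land=46.318, impact vy=-20.457
  bounce: vy ← 0.64·20.457 = 13.092
Arc 2: start y=0.000, vy=13.092 → t=2.618, apex=8.570, x_land=82.819, impact vy=-13.092
  bounce: vy ← 0.64·13.092 = 8.379
Arc 3: start y=0.000, vy=8.379 → t=1.676, apex=3.510, x_land=106.180, impact vy=-8.379
  bounce: vy ← 0.64·8.379 = 5.363
Arc 4: start y=0.000, vy=5.363 → t=1.073, apex=1.438, x_land=121.131, impact vy=-5.363
  bounce: vy ← 0.64·5.363 = 3.432
Arc 5: start y=0.000, vy=3.432 → t=0.686, apex=0.589, x_land=130.699, impact vy=-3.432
  bounce: vy ← 0.64·3.432 = 2.197
Arc 6: start y=0.000, vy=2.197 → t=0.439, apex=0.241, x_land=136.823, impact vy=-2.197
  bounce: vy ← 0.64·2.197 = 1.406
Arc 7: start y=0.000, vy=1.406 → t=0.281, apex=0.099, x_land=140.742, impact vy=-1.406
  bounce: vy ← 0.64·1.406 = 0.900

1 3.323 20.924 46.318
2 2.618 8.570 82.819
3 1.676 3.510 106.180
4 1.073 1.438 121.131
5 0.686 0.589 130.699
6 0.439 0.241 136.823
7 0.281 0.099 140.742
final: 140.742 0.900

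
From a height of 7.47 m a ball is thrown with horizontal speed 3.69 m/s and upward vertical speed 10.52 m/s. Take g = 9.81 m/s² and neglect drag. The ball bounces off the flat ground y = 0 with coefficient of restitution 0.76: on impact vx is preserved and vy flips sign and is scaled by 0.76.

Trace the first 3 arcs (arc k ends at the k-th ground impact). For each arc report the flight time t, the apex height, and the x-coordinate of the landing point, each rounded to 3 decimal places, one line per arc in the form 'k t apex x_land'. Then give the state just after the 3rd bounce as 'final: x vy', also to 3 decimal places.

Arc 1: start y=7.470, vy=10.520 → t=2.707, apex=13.111, x_land=9.990, impact vy=-16.038
  bounce: vy ← 0.76·16.038 = 12.189
Arc 2: start y=0.000, vy=12.189 → t=2.485, apex=7.573, x_land=19.160, impact vy=-12.189
  bounce: vy ← 0.76·12.189 = 9.264
Arc 3: start y=0.000, vy=9.264 → t=1.889, apex=4.374, x_land=26.129, impact vy=-9.264
  bounce: vy ← 0.76·9.264 = 7.040

1 2.707 13.111 9.990
2 2.485 7.573 19.160
3 1.889 4.374 26.129
final: 26.129 7.040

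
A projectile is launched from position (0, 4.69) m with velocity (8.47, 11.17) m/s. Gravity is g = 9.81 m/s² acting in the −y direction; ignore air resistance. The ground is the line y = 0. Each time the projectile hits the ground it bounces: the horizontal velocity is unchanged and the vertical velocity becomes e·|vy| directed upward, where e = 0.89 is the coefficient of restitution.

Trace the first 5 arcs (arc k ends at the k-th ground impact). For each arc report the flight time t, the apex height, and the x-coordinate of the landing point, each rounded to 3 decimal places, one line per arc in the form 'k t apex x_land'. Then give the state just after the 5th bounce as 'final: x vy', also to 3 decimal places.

1 2.640 11.049 22.357
2 2.672 8.752 44.985
3 2.378 6.933 65.124
4 2.116 5.491 83.048
5 1.883 4.350 99.000
final: 99.000 8.222

Arc 1: start y=4.690, vy=11.170 → t=2.640, apex=11.049, x_land=22.357, impact vy=-14.724
  bounce: vy ← 0.89·14.724 = 13.104
Arc 2: start y=0.000, vy=13.104 → t=2.672, apex=8.752, x_land=44.985, impact vy=-13.104
  bounce: vy ← 0.89·13.104 = 11.663
Arc 3: start y=0.000, vy=11.663 → t=2.378, apex=6.933, x_land=65.124, impact vy=-11.663
  bounce: vy ← 0.89·11.663 = 10.380
Arc 4: start y=0.000, vy=10.380 → t=2.116, apex=5.491, x_land=83.048, impact vy=-10.380
  bounce: vy ← 0.89·10.380 = 9.238
Arc 5: start y=0.000, vy=9.238 → t=1.883, apex=4.350, x_land=99.000, impact vy=-9.238
  bounce: vy ← 0.89·9.238 = 8.222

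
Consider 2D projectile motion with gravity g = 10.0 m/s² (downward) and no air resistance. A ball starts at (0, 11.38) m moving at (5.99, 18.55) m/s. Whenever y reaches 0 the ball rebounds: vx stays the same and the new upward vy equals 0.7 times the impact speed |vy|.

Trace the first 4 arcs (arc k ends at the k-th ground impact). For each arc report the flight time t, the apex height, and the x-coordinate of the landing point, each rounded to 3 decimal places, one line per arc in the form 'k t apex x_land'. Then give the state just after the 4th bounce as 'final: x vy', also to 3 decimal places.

1 4.246 28.585 25.434
2 3.347 14.007 45.485
3 2.343 6.863 59.521
4 1.640 3.363 69.346
final: 69.346 5.741

Arc 1: start y=11.380, vy=18.550 → t=4.246, apex=28.585, x_land=25.434, impact vy=-23.910
  bounce: vy ← 0.7·23.910 = 16.737
Arc 2: start y=0.000, vy=16.737 → t=3.347, apex=14.007, x_land=45.485, impact vy=-16.737
  bounce: vy ← 0.7·16.737 = 11.716
Arc 3: start y=0.000, vy=11.716 → t=2.343, apex=6.863, x_land=59.521, impact vy=-11.716
  bounce: vy ← 0.7·11.716 = 8.201
Arc 4: start y=0.000, vy=8.201 → t=1.640, apex=3.363, x_land=69.346, impact vy=-8.201
  bounce: vy ← 0.7·8.201 = 5.741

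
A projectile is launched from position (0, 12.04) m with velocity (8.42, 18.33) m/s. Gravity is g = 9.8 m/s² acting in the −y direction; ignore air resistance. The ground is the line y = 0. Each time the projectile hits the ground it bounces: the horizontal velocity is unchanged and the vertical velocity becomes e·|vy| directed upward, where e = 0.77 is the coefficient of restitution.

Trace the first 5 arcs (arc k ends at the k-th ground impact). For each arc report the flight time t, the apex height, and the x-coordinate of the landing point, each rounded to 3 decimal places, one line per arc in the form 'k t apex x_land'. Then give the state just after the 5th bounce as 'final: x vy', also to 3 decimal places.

Arc 1: start y=12.040, vy=18.330 → t=4.311, apex=29.182, x_land=36.297, impact vy=-23.916
  bounce: vy ← 0.77·23.916 = 18.415
Arc 2: start y=0.000, vy=18.415 → t=3.758, apex=17.302, x_land=67.941, impact vy=-18.415
  bounce: vy ← 0.77·18.415 = 14.180
Arc 3: start y=0.000, vy=14.180 → t=2.894, apex=10.258, x_land=92.307, impact vy=-14.180
  bounce: vy ← 0.77·14.180 = 10.918
Arc 4: start y=0.000, vy=10.918 → t=2.228, apex=6.082, x_land=111.069, impact vy=-10.918
  bounce: vy ← 0.77·10.918 = 8.407
Arc 5: start y=0.000, vy=8.407 → t=1.716, apex=3.606, x_land=125.516, impact vy=-8.407
  bounce: vy ← 0.77·8.407 = 6.474

1 4.311 29.182 36.297
2 3.758 17.302 67.941
3 2.894 10.258 92.307
4 2.228 6.082 111.069
5 1.716 3.606 125.516
final: 125.516 6.474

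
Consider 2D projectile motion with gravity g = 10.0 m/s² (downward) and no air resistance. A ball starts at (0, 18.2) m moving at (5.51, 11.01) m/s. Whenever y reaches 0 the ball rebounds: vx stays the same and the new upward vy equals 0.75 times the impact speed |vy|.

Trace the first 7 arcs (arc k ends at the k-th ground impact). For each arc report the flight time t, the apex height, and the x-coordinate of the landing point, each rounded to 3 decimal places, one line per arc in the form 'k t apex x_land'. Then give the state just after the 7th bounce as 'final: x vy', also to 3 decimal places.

1 3.304 24.261 18.204
2 3.304 13.647 36.410
3 2.478 7.676 50.064
4 1.859 4.318 60.305
5 1.394 2.429 67.986
6 1.045 1.366 73.746
7 0.784 0.769 78.066
final: 78.066 2.940

Arc 1: start y=18.200, vy=11.010 → t=3.304, apex=24.261, x_land=18.204, impact vy=-22.028
  bounce: vy ← 0.75·22.028 = 16.521
Arc 2: start y=0.000, vy=16.521 → t=3.304, apex=13.647, x_land=36.410, impact vy=-16.521
  bounce: vy ← 0.75·16.521 = 12.391
Arc 3: start y=0.000, vy=12.391 → t=2.478, apex=7.676, x_land=50.064, impact vy=-12.391
  bounce: vy ← 0.75·12.391 = 9.293
Arc 4: start y=0.000, vy=9.293 → t=1.859, apex=4.318, x_land=60.305, impact vy=-9.293
  bounce: vy ← 0.75·9.293 = 6.970
Arc 5: start y=0.000, vy=6.970 → t=1.394, apex=2.429, x_land=67.986, impact vy=-6.970
  bounce: vy ← 0.75·6.970 = 5.227
Arc 6: start y=0.000, vy=5.227 → t=1.045, apex=1.366, x_land=73.746, impact vy=-5.227
  bounce: vy ← 0.75·5.227 = 3.920
Arc 7: start y=0.000, vy=3.920 → t=0.784, apex=0.769, x_land=78.066, impact vy=-3.920
  bounce: vy ← 0.75·3.920 = 2.940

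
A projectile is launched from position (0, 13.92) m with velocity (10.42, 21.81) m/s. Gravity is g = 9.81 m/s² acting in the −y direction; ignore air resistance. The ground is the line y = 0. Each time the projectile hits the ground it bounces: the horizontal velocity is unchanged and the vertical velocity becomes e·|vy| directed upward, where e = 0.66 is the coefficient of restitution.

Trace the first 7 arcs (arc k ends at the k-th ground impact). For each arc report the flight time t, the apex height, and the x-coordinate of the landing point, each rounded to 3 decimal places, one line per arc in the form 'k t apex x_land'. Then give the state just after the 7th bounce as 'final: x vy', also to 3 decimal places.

Arc 1: start y=13.920, vy=21.810 → t=5.013, apex=38.164, x_land=52.232, impact vy=-27.364
  bounce: vy ← 0.66·27.364 = 18.060
Arc 2: start y=0.000, vy=18.060 → t=3.682, apex=16.624, x_land=90.598, impact vy=-18.060
  bounce: vy ← 0.66·18.060 = 11.920
Arc 3: start y=0.000, vy=11.920 → t=2.430, apex=7.242, x_land=115.920, impact vy=-11.920
  bounce: vy ← 0.66·11.920 = 7.867
Arc 4: start y=0.000, vy=7.867 → t=1.604, apex=3.154, x_land=132.632, impact vy=-7.867
  bounce: vy ← 0.66·7.867 = 5.192
Arc 5: start y=0.000, vy=5.192 → t=1.059, apex=1.374, x_land=143.663, impact vy=-5.192
  bounce: vy ← 0.66·5.192 = 3.427
Arc 6: start y=0.000, vy=3.427 → t=0.699, apex=0.599, x_land=150.943, impact vy=-3.427
  bounce: vy ← 0.66·3.427 = 2.262
Arc 7: start y=0.000, vy=2.262 → t=0.461, apex=0.261, x_land=155.747, impact vy=-2.262
  bounce: vy ← 0.66·2.262 = 1.493

1 5.013 38.164 52.232
2 3.682 16.624 90.598
3 2.430 7.242 115.920
4 1.604 3.154 132.632
5 1.059 1.374 143.663
6 0.699 0.599 150.943
7 0.461 0.261 155.747
final: 155.747 1.493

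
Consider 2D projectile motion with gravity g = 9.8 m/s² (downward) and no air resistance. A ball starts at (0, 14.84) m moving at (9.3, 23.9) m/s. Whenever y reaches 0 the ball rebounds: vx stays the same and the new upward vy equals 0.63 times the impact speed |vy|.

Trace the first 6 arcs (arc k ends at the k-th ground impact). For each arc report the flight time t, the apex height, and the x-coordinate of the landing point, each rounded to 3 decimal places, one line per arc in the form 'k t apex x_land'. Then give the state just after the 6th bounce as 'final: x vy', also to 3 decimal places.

Arc 1: start y=14.840, vy=23.900 → t=5.435, apex=43.983, x_land=50.544, impact vy=-29.361
  bounce: vy ← 0.63·29.361 = 18.497
Arc 2: start y=0.000, vy=18.497 → t=3.775, apex=17.457, x_land=85.651, impact vy=-18.497
  bounce: vy ← 0.63·18.497 = 11.653
Arc 3: start y=0.000, vy=11.653 → t=2.378, apex=6.929, x_land=107.769, impact vy=-11.653
  bounce: vy ← 0.63·11.653 = 7.342
Arc 4: start y=0.000, vy=7.342 → t=1.498, apex=2.750, x_land=121.703, impact vy=-7.342
  bounce: vy ← 0.63·7.342 = 4.625
Arc 5: start y=0.000, vy=4.625 → t=0.944, apex=1.091, x_land=130.482, impact vy=-4.625
  bounce: vy ← 0.63·4.625 = 2.914
Arc 6: start y=0.000, vy=2.914 → t=0.595, apex=0.433, x_land=136.012, impact vy=-2.914
  bounce: vy ← 0.63·2.914 = 1.836

1 5.435 43.983 50.544
2 3.775 17.457 85.651
3 2.378 6.929 107.769
4 1.498 2.750 121.703
5 0.944 1.091 130.482
6 0.595 0.433 136.012
final: 136.012 1.836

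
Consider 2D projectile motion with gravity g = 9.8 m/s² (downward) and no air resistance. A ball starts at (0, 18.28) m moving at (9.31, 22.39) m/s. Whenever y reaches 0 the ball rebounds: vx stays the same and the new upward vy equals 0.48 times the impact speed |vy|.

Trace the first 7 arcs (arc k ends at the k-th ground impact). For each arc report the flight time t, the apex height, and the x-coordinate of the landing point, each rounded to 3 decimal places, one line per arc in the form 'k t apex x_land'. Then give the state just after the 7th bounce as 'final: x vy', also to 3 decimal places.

1 5.276 43.857 49.123
2 2.872 10.105 75.862
3 1.379 2.328 88.697
4 0.662 0.536 94.858
5 0.318 0.124 97.815
6 0.152 0.028 99.234
7 0.073 0.007 99.915
final: 99.915 0.172

Arc 1: start y=18.280, vy=22.390 → t=5.276, apex=43.857, x_land=49.123, impact vy=-29.319
  bounce: vy ← 0.48·29.319 = 14.073
Arc 2: start y=0.000, vy=14.073 → t=2.872, apex=10.105, x_land=75.862, impact vy=-14.073
  bounce: vy ← 0.48·14.073 = 6.755
Arc 3: start y=0.000, vy=6.755 → t=1.379, apex=2.328, x_land=88.697, impact vy=-6.755
  bounce: vy ← 0.48·6.755 = 3.242
Arc 4: start y=0.000, vy=3.242 → t=0.662, apex=0.536, x_land=94.858, impact vy=-3.242
  bounce: vy ← 0.48·3.242 = 1.556
Arc 5: start y=0.000, vy=1.556 → t=0.318, apex=0.124, x_land=97.815, impact vy=-1.556
  bounce: vy ← 0.48·1.556 = 0.747
Arc 6: start y=0.000, vy=0.747 → t=0.152, apex=0.028, x_land=99.234, impact vy=-0.747
  bounce: vy ← 0.48·0.747 = 0.359
Arc 7: start y=0.000, vy=0.359 → t=0.073, apex=0.007, x_land=99.915, impact vy=-0.359
  bounce: vy ← 0.48·0.359 = 0.172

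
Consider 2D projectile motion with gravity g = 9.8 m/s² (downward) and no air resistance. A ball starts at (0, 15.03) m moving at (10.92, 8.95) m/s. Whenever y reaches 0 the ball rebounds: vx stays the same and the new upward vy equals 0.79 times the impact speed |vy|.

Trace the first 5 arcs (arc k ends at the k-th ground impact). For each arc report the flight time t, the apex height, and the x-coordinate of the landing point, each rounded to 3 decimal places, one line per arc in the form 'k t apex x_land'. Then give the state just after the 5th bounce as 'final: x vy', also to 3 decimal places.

1 2.888 19.117 31.542
2 3.121 11.931 65.621
3 2.465 7.446 92.544
4 1.948 4.647 113.813
5 1.539 2.900 130.615
final: 130.615 5.956

Arc 1: start y=15.030, vy=8.950 → t=2.888, apex=19.117, x_land=31.542, impact vy=-19.357
  bounce: vy ← 0.79·19.357 = 15.292
Arc 2: start y=0.000, vy=15.292 → t=3.121, apex=11.931, x_land=65.621, impact vy=-15.292
  bounce: vy ← 0.79·15.292 = 12.081
Arc 3: start y=0.000, vy=12.081 → t=2.465, apex=7.446, x_land=92.544, impact vy=-12.081
  bounce: vy ← 0.79·12.081 = 9.544
Arc 4: start y=0.000, vy=9.544 → t=1.948, apex=4.647, x_land=113.813, impact vy=-9.544
  bounce: vy ← 0.79·9.544 = 7.540
Arc 5: start y=0.000, vy=7.540 → t=1.539, apex=2.900, x_land=130.615, impact vy=-7.540
  bounce: vy ← 0.79·7.540 = 5.956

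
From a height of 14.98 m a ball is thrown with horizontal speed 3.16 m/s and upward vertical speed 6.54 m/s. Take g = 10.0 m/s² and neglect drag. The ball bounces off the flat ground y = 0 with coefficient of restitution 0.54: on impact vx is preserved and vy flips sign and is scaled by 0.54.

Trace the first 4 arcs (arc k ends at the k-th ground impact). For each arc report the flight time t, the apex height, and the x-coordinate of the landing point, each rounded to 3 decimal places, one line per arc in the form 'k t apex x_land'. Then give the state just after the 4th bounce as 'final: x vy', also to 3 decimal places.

1 2.504 17.119 7.914
2 1.998 4.992 14.228
3 1.079 1.456 17.638
4 0.583 0.424 19.480
final: 19.480 1.573

Arc 1: start y=14.980, vy=6.540 → t=2.504, apex=17.119, x_land=7.914, impact vy=-18.503
  bounce: vy ← 0.54·18.503 = 9.992
Arc 2: start y=0.000, vy=9.992 → t=1.998, apex=4.992, x_land=14.228, impact vy=-9.992
  bounce: vy ← 0.54·9.992 = 5.396
Arc 3: start y=0.000, vy=5.396 → t=1.079, apex=1.456, x_land=17.638, impact vy=-5.396
  bounce: vy ← 0.54·5.396 = 2.914
Arc 4: start y=0.000, vy=2.914 → t=0.583, apex=0.424, x_land=19.480, impact vy=-2.914
  bounce: vy ← 0.54·2.914 = 1.573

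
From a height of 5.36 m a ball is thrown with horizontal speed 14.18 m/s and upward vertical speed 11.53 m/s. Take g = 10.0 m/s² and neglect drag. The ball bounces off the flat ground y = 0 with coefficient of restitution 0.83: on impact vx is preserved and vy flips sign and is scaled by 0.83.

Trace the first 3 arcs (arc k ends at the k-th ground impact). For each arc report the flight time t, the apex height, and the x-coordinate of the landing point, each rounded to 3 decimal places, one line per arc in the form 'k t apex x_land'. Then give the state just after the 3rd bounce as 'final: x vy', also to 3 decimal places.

Arc 1: start y=5.360, vy=11.530 → t=2.703, apex=12.007, x_land=38.324, impact vy=-15.496
  bounce: vy ← 0.83·15.496 = 12.862
Arc 2: start y=0.000, vy=12.862 → t=2.572, apex=8.272, x_land=74.800, impact vy=-12.862
  bounce: vy ← 0.83·12.862 = 10.676
Arc 3: start y=0.000, vy=10.676 → t=2.135, apex=5.698, x_land=105.076, impact vy=-10.676
  bounce: vy ← 0.83·10.676 = 8.861

1 2.703 12.007 38.324
2 2.572 8.272 74.800
3 2.135 5.698 105.076
final: 105.076 8.861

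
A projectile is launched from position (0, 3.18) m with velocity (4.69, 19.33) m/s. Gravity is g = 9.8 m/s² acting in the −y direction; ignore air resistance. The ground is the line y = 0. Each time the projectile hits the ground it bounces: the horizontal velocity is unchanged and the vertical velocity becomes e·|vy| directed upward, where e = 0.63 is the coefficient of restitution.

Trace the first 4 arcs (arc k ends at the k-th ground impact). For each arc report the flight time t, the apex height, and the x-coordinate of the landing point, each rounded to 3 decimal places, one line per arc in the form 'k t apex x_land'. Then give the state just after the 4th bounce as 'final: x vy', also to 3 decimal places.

Arc 1: start y=3.180, vy=19.330 → t=4.103, apex=22.244, x_land=19.243, impact vy=-20.880
  bounce: vy ← 0.63·20.880 = 13.154
Arc 2: start y=0.000, vy=13.154 → t=2.685, apex=8.829, x_land=31.834, impact vy=-13.154
  bounce: vy ← 0.63·13.154 = 8.287
Arc 3: start y=0.000, vy=8.287 → t=1.691, apex=3.504, x_land=39.766, impact vy=-8.287
  bounce: vy ← 0.63·8.287 = 5.221
Arc 4: start y=0.000, vy=5.221 → t=1.066, apex=1.391, x_land=44.763, impact vy=-5.221
  bounce: vy ← 0.63·5.221 = 3.289

1 4.103 22.244 19.243
2 2.685 8.829 31.834
3 1.691 3.504 39.766
4 1.066 1.391 44.763
final: 44.763 3.289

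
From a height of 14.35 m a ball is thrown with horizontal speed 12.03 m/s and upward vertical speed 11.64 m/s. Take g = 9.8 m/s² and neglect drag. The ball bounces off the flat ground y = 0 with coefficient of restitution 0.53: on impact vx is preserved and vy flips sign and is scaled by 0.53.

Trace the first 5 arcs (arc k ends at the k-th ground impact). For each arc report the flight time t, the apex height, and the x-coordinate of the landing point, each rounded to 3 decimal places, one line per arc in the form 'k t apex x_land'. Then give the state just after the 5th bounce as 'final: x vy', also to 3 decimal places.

Arc 1: start y=14.350, vy=11.640 → t=3.271, apex=21.263, x_land=39.348, impact vy=-20.414
  bounce: vy ← 0.53·20.414 = 10.820
Arc 2: start y=0.000, vy=10.820 → t=2.208, apex=5.973, x_land=65.912, impact vy=-10.820
  bounce: vy ← 0.53·10.820 = 5.734
Arc 3: start y=0.000, vy=5.734 → t=1.170, apex=1.678, x_land=79.990, impact vy=-5.734
  bounce: vy ← 0.53·5.734 = 3.039
Arc 4: start y=0.000, vy=3.039 → t=0.620, apex=0.471, x_land=87.452, impact vy=-3.039
  bounce: vy ← 0.53·3.039 = 1.611
Arc 5: start y=0.000, vy=1.611 → t=0.329, apex=0.132, x_land=91.407, impact vy=-1.611
  bounce: vy ← 0.53·1.611 = 0.854

1 3.271 21.263 39.348
2 2.208 5.973 65.912
3 1.170 1.678 79.990
4 0.620 0.471 87.452
5 0.329 0.132 91.407
final: 91.407 0.854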